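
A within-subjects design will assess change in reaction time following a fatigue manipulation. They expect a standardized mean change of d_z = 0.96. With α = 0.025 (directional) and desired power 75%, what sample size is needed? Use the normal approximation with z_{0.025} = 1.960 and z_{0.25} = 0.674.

n = 8 pairs

For a paired (one-sample on differences) test: n = ((z_{α} + z_β) / d)².
z_{α} + z_β = 1.960 + 0.674 = 2.634.
n = (2.634 / 0.96)² = 2.744² = 7.53.
Round up.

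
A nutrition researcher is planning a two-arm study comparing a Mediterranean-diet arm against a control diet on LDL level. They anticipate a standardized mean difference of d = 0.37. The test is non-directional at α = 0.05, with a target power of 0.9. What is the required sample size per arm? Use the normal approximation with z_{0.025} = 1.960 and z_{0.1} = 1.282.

n = 154 per group

For two independent groups with equal n: n = 2·((z_{α/2} + z_β) / d)².
z_{α/2} + z_β = 1.960 + 1.282 = 3.242.
n = 2 × (3.242 / 0.37)² = 2 × 8.762² = 2 × 76.78 = 153.6.
Round up to the next whole participant.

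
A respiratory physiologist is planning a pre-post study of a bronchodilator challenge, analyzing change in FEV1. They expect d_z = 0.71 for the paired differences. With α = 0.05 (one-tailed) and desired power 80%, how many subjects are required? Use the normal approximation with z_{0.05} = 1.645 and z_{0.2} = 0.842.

n = 13 pairs

For a paired (one-sample on differences) test: n = ((z_{α} + z_β) / d)².
z_{α} + z_β = 1.645 + 0.842 = 2.487.
n = (2.487 / 0.71)² = 3.503² = 12.27.
Round up.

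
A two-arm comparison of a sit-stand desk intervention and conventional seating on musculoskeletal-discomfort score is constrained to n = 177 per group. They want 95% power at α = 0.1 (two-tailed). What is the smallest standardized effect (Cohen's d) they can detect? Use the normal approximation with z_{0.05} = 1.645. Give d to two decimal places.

For two independent groups of n = 177 each: d_min = (z_{α/2} + z_β)·√(2/n).
z-sum = 1.645 + 1.645 = 3.290.
d_min = 3.290 × √(2/177) = 3.290 × 0.1063 = 0.350.

d_min ≈ 0.35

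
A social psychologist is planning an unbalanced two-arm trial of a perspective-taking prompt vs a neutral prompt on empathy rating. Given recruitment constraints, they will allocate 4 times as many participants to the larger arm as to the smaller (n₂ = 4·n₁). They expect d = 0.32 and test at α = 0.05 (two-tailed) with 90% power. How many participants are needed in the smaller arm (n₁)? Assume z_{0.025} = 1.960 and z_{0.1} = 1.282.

With allocation ratio k = n₂/n₁ = 4, Var(x̄₁−x̄₂) = σ²(1/n₁ + 1/(k·n₁)) = σ²·(k+1)/(k·n₁).
So n₁ = (1 + 1/k)·((z_{α/2} + z_β)/d)² = 1.250 × (3.242/0.32)².
n₁ = 1.250 × 102.64 = 128.3.
Round up: n₁ = 129, giving n₂ = 4 × 129 = 516.

n₁ = 129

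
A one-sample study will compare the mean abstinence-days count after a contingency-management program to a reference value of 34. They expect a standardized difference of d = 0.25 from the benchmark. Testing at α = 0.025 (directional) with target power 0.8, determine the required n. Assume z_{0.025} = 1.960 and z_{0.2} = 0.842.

n = 126

For a one-sample test: n = ((z_{α} + z_β) / d)².
z_{α} + z_β = 1.960 + 0.842 = 2.802.
n = (2.802 / 0.25)² = 11.208² = 125.62.
Round up.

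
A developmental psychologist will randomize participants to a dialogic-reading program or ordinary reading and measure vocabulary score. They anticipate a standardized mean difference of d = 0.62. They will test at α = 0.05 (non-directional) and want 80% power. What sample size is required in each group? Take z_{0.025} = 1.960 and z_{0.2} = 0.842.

For two independent groups with equal n: n = 2·((z_{α/2} + z_β) / d)².
z_{α/2} + z_β = 1.960 + 0.842 = 2.802.
n = 2 × (2.802 / 0.62)² = 2 × 4.519² = 2 × 20.42 = 40.8.
Round up to the next whole participant.

n = 41 per group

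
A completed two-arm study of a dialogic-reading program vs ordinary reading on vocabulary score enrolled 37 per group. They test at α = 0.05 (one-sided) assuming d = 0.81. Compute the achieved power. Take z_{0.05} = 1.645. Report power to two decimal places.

power ≈ 0.97

For two equal groups, power = Φ(d·√(n/2) − z_{α}).
d·√(n/2) = 0.81 × √(37/2) = 0.81 × 4.301 = 3.484.
z_β = 3.484 − 1.645 = 1.839.
Power = Φ(1.839) = 0.967.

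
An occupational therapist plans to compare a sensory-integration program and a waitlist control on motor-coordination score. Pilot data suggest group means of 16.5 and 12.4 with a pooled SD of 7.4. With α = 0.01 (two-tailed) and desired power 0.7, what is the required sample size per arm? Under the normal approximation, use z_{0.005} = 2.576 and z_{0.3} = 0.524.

n = 63 per group

Cohen's d = |M₁ − M₂| / SD_pooled = |16.5 − 12.4| / 7.4 = 4.1 / 7.4 = 0.554.
For two independent groups with equal n: n = 2·((z_{α/2} + z_β) / d)².
z_{α/2} + z_β = 2.576 + 0.524 = 3.100.
n = 2 × (3.100 / 0.554)² = 2 × 5.596² = 2 × 31.31 = 62.6.
Round up to the next whole participant.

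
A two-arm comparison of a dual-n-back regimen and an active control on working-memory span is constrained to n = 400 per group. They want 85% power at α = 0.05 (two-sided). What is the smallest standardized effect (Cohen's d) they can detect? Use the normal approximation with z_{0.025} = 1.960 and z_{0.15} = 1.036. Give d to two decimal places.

d_min ≈ 0.21

For two independent groups of n = 400 each: d_min = (z_{α/2} + z_β)·√(2/n).
z-sum = 1.960 + 1.036 = 2.996.
d_min = 2.996 × √(2/400) = 2.996 × 0.0707 = 0.212.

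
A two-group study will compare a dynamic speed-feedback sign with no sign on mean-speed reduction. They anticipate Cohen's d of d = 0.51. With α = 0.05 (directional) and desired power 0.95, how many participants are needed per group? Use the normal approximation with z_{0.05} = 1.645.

For two independent groups with equal n: n = 2·((z_{α} + z_β) / d)².
z_{α} + z_β = 1.645 + 1.645 = 3.290.
n = 2 × (3.290 / 0.51)² = 2 × 6.451² = 2 × 41.62 = 83.2.
Round up to the next whole participant.

n = 84 per group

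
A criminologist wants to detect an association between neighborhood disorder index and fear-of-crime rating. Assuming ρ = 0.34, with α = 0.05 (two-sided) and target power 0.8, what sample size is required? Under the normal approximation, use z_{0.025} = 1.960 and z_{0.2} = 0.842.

Fisher's z: C = ½·ln((1+r)/(1−r)) = ½·ln(2.0303) = 0.3541.
n = ((z_{α/2} + z_β)/C)² + 3.
(1.960 + 0.842) / 0.3541 = 2.802 / 0.3541 = 7.913.
n = 7.913² + 3 = 62.62 + 3 = 65.6.
Round up.

n = 66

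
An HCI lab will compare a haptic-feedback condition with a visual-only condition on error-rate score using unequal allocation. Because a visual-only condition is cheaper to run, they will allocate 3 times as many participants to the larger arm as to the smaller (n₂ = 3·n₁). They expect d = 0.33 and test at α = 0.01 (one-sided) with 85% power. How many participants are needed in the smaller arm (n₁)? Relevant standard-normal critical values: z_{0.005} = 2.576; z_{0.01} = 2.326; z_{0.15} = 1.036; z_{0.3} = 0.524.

With allocation ratio k = n₂/n₁ = 3, Var(x̄₁−x̄₂) = σ²(1/n₁ + 1/(k·n₁)) = σ²·(k+1)/(k·n₁).
So n₁ = (1 + 1/k)·((z_{α} + z_β)/d)² = 1.333 × (3.362/0.33)².
n₁ = 1.333 × 103.79 = 138.4.
Round up: n₁ = 139, giving n₂ = 3 × 139 = 417.

n₁ = 139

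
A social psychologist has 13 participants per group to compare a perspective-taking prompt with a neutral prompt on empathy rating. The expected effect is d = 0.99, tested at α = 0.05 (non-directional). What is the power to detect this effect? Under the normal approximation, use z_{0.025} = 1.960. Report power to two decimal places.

power ≈ 0.71

For two equal groups, power = Φ(d·√(n/2) − z_{α/2}).
d·√(n/2) = 0.99 × √(13/2) = 0.99 × 2.550 = 2.524.
z_β = 2.524 − 1.960 = 0.564.
Power = Φ(0.564) = 0.714.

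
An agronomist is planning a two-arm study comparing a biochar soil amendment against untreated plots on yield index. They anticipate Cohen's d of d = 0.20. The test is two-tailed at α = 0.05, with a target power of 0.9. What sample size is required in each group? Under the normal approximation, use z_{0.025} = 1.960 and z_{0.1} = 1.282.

For two independent groups with equal n: n = 2·((z_{α/2} + z_β) / d)².
z_{α/2} + z_β = 1.960 + 1.282 = 3.242.
n = 2 × (3.242 / 0.20)² = 2 × 16.210² = 2 × 262.76 = 525.5.
Round up to the next whole participant.

n = 526 per group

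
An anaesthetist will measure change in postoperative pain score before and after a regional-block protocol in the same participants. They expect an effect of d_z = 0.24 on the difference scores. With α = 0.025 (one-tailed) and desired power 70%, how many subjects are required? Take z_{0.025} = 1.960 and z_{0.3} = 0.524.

n = 108 pairs

For a paired (one-sample on differences) test: n = ((z_{α} + z_β) / d)².
z_{α} + z_β = 1.960 + 0.524 = 2.484.
n = (2.484 / 0.24)² = 10.350² = 107.12.
Round up.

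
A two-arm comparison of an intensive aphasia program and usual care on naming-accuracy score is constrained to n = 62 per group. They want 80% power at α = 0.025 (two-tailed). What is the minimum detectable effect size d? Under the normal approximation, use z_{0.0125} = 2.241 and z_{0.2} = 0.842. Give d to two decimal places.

d_min ≈ 0.55

For two independent groups of n = 62 each: d_min = (z_{α/2} + z_β)·√(2/n).
z-sum = 2.241 + 0.842 = 3.083.
d_min = 3.083 × √(2/62) = 3.083 × 0.1796 = 0.554.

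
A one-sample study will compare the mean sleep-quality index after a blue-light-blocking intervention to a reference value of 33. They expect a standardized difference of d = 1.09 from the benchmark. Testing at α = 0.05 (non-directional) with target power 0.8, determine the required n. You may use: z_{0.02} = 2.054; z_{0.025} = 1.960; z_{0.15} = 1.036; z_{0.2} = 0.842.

For a one-sample test: n = ((z_{α/2} + z_β) / d)².
z_{α/2} + z_β = 1.960 + 0.842 = 2.802.
n = (2.802 / 1.09)² = 2.571² = 6.61.
Round up.

n = 7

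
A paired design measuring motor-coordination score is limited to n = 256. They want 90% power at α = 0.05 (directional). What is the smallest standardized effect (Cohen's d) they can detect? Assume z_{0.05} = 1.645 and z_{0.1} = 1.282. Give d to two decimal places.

For a single sample (or paired design) of n = 256: d_min = (z_{α} + z_β)/√n.
z-sum = 1.645 + 1.282 = 2.927.
d_min = 2.927 / √256 = 2.927 / 16.000 = 0.183.

d_min ≈ 0.18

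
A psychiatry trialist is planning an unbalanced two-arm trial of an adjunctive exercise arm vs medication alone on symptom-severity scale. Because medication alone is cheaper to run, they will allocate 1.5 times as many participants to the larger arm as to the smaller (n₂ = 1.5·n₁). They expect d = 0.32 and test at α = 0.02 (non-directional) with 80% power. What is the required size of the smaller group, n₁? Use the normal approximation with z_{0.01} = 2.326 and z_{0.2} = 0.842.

With allocation ratio k = n₂/n₁ = 1.5, Var(x̄₁−x̄₂) = σ²(1/n₁ + 1/(k·n₁)) = σ²·(k+1)/(k·n₁).
So n₁ = (1 + 1/k)·((z_{α/2} + z_β)/d)² = 1.667 × (3.168/0.32)².
n₁ = 1.667 × 98.01 = 163.4.
Round up: n₁ = 164, giving n₂ = 1.5 × 164 = 246.

n₁ = 164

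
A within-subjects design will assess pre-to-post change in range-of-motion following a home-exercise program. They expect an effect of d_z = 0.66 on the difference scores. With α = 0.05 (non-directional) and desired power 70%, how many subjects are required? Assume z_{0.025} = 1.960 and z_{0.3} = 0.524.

For a paired (one-sample on differences) test: n = ((z_{α/2} + z_β) / d)².
z_{α/2} + z_β = 1.960 + 0.524 = 2.484.
n = (2.484 / 0.66)² = 3.764² = 14.16.
Round up.

n = 15 pairs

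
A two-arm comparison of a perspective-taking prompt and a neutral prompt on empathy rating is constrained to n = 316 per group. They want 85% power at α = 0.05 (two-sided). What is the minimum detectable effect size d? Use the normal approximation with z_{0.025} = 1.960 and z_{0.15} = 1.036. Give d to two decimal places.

For two independent groups of n = 316 each: d_min = (z_{α/2} + z_β)·√(2/n).
z-sum = 1.960 + 1.036 = 2.996.
d_min = 2.996 × √(2/316) = 2.996 × 0.0796 = 0.238.

d_min ≈ 0.24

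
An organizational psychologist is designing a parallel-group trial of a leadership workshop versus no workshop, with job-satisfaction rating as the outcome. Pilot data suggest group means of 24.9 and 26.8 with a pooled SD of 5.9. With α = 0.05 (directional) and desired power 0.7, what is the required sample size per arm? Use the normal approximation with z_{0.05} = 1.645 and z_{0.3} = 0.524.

n = 91 per group

Cohen's d = |M₁ − M₂| / SD_pooled = |24.9 − 26.8| / 5.9 = 1.9 / 5.9 = 0.322.
For two independent groups with equal n: n = 2·((z_{α} + z_β) / d)².
z_{α} + z_β = 1.645 + 0.524 = 2.169.
n = 2 × (2.169 / 0.322)² = 2 × 6.736² = 2 × 45.37 = 90.7.
Round up to the next whole participant.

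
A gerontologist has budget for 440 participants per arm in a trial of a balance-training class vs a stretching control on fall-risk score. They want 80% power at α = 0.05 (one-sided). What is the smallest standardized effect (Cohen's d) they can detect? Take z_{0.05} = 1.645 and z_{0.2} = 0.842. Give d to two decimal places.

For two independent groups of n = 440 each: d_min = (z_{α} + z_β)·√(2/n).
z-sum = 1.645 + 0.842 = 2.487.
d_min = 2.487 × √(2/440) = 2.487 × 0.0674 = 0.168.

d_min ≈ 0.17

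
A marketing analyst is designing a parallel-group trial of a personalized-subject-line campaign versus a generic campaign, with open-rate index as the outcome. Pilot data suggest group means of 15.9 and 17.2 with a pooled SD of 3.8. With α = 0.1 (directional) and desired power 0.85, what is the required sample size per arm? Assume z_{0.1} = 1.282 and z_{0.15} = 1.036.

Cohen's d = |M₁ − M₂| / SD_pooled = |15.9 − 17.2| / 3.8 = 1.3 / 3.8 = 0.342.
For two independent groups with equal n: n = 2·((z_{α} + z_β) / d)².
z_{α} + z_β = 1.282 + 1.036 = 2.318.
n = 2 × (2.318 / 0.342)² = 2 × 6.778² = 2 × 45.94 = 91.9.
Round up to the next whole participant.

n = 92 per group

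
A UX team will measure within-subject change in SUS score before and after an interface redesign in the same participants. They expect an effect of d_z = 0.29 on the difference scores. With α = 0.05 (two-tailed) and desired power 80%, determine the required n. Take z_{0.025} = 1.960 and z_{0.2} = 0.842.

For a paired (one-sample on differences) test: n = ((z_{α/2} + z_β) / d)².
z_{α/2} + z_β = 1.960 + 0.842 = 2.802.
n = (2.802 / 0.29)² = 9.662² = 93.36.
Round up.

n = 94 pairs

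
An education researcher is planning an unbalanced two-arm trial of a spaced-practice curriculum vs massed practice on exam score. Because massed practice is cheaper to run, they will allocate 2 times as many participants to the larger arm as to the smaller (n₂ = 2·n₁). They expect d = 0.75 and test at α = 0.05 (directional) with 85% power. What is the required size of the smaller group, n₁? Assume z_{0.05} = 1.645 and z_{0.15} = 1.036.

With allocation ratio k = n₂/n₁ = 2, Var(x̄₁−x̄₂) = σ²(1/n₁ + 1/(k·n₁)) = σ²·(k+1)/(k·n₁).
So n₁ = (1 + 1/k)·((z_{α} + z_β)/d)² = 1.500 × (2.681/0.75)².
n₁ = 1.500 × 12.78 = 19.2.
Round up: n₁ = 20, giving n₂ = 2 × 20 = 40.

n₁ = 20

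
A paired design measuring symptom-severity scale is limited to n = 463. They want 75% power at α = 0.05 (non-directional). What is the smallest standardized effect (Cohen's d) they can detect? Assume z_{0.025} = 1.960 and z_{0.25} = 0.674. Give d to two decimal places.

For a single sample (or paired design) of n = 463: d_min = (z_{α/2} + z_β)/√n.
z-sum = 1.960 + 0.674 = 2.634.
d_min = 2.634 / √463 = 2.634 / 21.517 = 0.122.

d_min ≈ 0.12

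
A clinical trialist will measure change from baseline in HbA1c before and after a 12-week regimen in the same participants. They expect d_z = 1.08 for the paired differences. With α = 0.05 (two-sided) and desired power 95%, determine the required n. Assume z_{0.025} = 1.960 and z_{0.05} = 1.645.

For a paired (one-sample on differences) test: n = ((z_{α/2} + z_β) / d)².
z_{α/2} + z_β = 1.960 + 1.645 = 3.605.
n = (3.605 / 1.08)² = 3.338² = 11.14.
Round up.

n = 12 pairs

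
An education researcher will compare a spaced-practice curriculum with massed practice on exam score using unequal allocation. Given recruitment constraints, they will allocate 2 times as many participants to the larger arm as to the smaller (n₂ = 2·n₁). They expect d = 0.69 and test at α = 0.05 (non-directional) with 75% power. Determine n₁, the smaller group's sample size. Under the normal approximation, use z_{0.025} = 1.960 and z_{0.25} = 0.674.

With allocation ratio k = n₂/n₁ = 2, Var(x̄₁−x̄₂) = σ²(1/n₁ + 1/(k·n₁)) = σ²·(k+1)/(k·n₁).
So n₁ = (1 + 1/k)·((z_{α/2} + z_β)/d)² = 1.500 × (2.634/0.69)².
n₁ = 1.500 × 14.57 = 21.9.
Round up: n₁ = 22, giving n₂ = 2 × 22 = 44.

n₁ = 22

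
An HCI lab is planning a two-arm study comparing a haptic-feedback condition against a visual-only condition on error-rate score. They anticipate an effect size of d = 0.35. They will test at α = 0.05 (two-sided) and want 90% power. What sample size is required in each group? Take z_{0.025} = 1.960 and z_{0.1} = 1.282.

For two independent groups with equal n: n = 2·((z_{α/2} + z_β) / d)².
z_{α/2} + z_β = 1.960 + 1.282 = 3.242.
n = 2 × (3.242 / 0.35)² = 2 × 9.263² = 2 × 85.80 = 171.6.
Round up to the next whole participant.

n = 172 per group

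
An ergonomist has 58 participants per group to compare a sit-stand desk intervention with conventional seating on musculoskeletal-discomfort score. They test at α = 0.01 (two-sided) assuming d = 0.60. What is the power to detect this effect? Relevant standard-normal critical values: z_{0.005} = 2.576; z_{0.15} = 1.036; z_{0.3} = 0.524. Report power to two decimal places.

power ≈ 0.74

For two equal groups, power = Φ(d·√(n/2) − z_{α/2}).
d·√(n/2) = 0.60 × √(58/2) = 0.60 × 5.385 = 3.231.
z_β = 3.231 − 2.576 = 0.655.
Power = Φ(0.655) = 0.744.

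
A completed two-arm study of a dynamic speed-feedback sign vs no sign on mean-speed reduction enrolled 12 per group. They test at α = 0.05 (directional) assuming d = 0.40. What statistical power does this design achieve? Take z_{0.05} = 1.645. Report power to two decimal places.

power ≈ 0.25

For two equal groups, power = Φ(d·√(n/2) − z_{α}).
d·√(n/2) = 0.40 × √(12/2) = 0.40 × 2.449 = 0.980.
z_β = 0.980 − 1.645 = -0.665.
Power = Φ(-0.665) = 0.253.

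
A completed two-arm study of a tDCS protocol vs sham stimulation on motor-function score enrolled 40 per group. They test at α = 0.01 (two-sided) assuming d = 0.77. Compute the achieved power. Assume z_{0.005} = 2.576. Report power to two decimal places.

For two equal groups, power = Φ(d·√(n/2) − z_{α/2}).
d·√(n/2) = 0.77 × √(40/2) = 0.77 × 4.472 = 3.444.
z_β = 3.444 − 2.576 = 0.868.
Power = Φ(0.868) = 0.807.

power ≈ 0.81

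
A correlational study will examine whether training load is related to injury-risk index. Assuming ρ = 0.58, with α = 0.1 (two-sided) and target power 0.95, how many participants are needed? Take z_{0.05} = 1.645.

Fisher's z: C = ½·ln((1+r)/(1−r)) = ½·ln(3.7619) = 0.6625.
n = ((z_{α/2} + z_β)/C)² + 3.
(1.645 + 1.645) / 0.6625 = 3.290 / 0.6625 = 4.966.
n = 4.966² + 3 = 24.66 + 3 = 27.7.
Round up.

n = 28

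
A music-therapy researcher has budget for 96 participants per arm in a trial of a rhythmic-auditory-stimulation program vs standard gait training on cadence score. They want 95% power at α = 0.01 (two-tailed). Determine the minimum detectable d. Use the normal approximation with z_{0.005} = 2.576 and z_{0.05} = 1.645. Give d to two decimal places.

d_min ≈ 0.61

For two independent groups of n = 96 each: d_min = (z_{α/2} + z_β)·√(2/n).
z-sum = 2.576 + 1.645 = 4.221.
d_min = 4.221 × √(2/96) = 4.221 × 0.1443 = 0.609.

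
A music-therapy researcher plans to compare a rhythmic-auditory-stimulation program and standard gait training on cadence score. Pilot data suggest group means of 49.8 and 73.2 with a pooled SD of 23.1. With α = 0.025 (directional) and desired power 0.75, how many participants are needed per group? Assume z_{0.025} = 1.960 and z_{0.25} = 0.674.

n = 14 per group

Cohen's d = |M₁ − M₂| / SD_pooled = |49.8 − 73.2| / 23.1 = 23.4 / 23.1 = 1.013.
For two independent groups with equal n: n = 2·((z_{α} + z_β) / d)².
z_{α} + z_β = 1.960 + 0.674 = 2.634.
n = 2 × (2.634 / 1.013)² = 2 × 2.600² = 2 × 6.76 = 13.5.
Round up to the next whole participant.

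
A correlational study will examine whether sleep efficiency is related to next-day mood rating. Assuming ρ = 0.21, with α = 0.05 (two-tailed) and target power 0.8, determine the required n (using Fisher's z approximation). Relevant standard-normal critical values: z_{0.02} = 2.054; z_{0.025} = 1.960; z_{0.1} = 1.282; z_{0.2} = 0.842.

Fisher's z: C = ½·ln((1+r)/(1−r)) = ½·ln(1.5316) = 0.2132.
n = ((z_{α/2} + z_β)/C)² + 3.
(1.960 + 0.842) / 0.2132 = 2.802 / 0.2132 = 13.143.
n = 13.143² + 3 = 172.73 + 3 = 175.7.
Round up.

n = 176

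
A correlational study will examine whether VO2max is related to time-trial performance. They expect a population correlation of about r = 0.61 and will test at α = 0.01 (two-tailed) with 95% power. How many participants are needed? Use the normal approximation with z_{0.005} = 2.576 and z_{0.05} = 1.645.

Fisher's z: C = ½·ln((1+r)/(1−r)) = ½·ln(4.1282) = 0.7089.
n = ((z_{α/2} + z_β)/C)² + 3.
(2.576 + 1.645) / 0.7089 = 4.221 / 0.7089 = 5.954.
n = 5.954² + 3 = 35.45 + 3 = 38.5.
Round up.

n = 39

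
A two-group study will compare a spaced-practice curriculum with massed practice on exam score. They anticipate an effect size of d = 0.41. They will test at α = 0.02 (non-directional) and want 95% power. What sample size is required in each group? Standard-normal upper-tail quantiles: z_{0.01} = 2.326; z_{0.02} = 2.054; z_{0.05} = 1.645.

For two independent groups with equal n: n = 2·((z_{α/2} + z_β) / d)².
z_{α/2} + z_β = 2.326 + 1.645 = 3.971.
n = 2 × (3.971 / 0.41)² = 2 × 9.685² = 2 × 93.81 = 187.6.
Round up to the next whole participant.

n = 188 per group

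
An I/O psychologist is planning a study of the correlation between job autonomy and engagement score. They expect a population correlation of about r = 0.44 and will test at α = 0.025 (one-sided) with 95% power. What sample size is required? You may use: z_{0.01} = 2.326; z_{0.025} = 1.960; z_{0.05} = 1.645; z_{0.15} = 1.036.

Fisher's z: C = ½·ln((1+r)/(1−r)) = ½·ln(2.5714) = 0.4722.
n = ((z_{α} + z_β)/C)² + 3.
(1.960 + 1.645) / 0.4722 = 3.605 / 0.4722 = 7.634.
n = 7.634² + 3 = 58.29 + 3 = 61.3.
Round up.

n = 62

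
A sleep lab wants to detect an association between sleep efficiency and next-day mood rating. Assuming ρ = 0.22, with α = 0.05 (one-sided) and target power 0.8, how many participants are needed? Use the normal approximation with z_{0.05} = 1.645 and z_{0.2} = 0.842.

n = 127

Fisher's z: C = ½·ln((1+r)/(1−r)) = ½·ln(1.5641) = 0.2237.
n = ((z_{α} + z_β)/C)² + 3.
(1.645 + 0.842) / 0.2237 = 2.487 / 0.2237 = 11.118.
n = 11.118² + 3 = 123.60 + 3 = 126.6.
Round up.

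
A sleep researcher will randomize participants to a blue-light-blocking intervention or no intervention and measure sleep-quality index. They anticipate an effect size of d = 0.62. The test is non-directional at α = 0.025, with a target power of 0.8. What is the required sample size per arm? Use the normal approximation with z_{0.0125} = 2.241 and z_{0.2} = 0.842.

n = 50 per group

For two independent groups with equal n: n = 2·((z_{α/2} + z_β) / d)².
z_{α/2} + z_β = 2.241 + 0.842 = 3.083.
n = 2 × (3.083 / 0.62)² = 2 × 4.973² = 2 × 24.73 = 49.5.
Round up to the next whole participant.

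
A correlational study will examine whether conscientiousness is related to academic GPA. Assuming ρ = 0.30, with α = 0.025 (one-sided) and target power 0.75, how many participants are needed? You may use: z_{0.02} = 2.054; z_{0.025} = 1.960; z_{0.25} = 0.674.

Fisher's z: C = ½·ln((1+r)/(1−r)) = ½·ln(1.8571) = 0.3095.
n = ((z_{α} + z_β)/C)² + 3.
(1.960 + 0.674) / 0.3095 = 2.634 / 0.3095 = 8.511.
n = 8.511² + 3 = 72.43 + 3 = 75.4.
Round up.

n = 76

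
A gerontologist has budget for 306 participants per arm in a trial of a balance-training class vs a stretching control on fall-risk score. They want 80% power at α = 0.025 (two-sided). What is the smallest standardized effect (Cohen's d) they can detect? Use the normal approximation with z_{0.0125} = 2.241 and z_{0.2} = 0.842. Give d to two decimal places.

d_min ≈ 0.25

For two independent groups of n = 306 each: d_min = (z_{α/2} + z_β)·√(2/n).
z-sum = 2.241 + 0.842 = 3.083.
d_min = 3.083 × √(2/306) = 3.083 × 0.0808 = 0.249.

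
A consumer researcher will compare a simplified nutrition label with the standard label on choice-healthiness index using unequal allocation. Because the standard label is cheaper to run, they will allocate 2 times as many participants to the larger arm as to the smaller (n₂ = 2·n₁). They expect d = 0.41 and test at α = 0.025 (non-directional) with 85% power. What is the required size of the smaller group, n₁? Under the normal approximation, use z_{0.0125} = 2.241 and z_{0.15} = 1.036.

n₁ = 96

With allocation ratio k = n₂/n₁ = 2, Var(x̄₁−x̄₂) = σ²(1/n₁ + 1/(k·n₁)) = σ²·(k+1)/(k·n₁).
So n₁ = (1 + 1/k)·((z_{α/2} + z_β)/d)² = 1.500 × (3.277/0.41)².
n₁ = 1.500 × 63.88 = 95.8.
Round up: n₁ = 96, giving n₂ = 2 × 96 = 192.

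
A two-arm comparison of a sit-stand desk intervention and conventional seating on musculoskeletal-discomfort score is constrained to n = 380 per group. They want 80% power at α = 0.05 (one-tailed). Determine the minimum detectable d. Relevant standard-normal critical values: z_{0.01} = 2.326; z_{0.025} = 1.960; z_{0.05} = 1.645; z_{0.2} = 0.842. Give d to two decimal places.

For two independent groups of n = 380 each: d_min = (z_{α} + z_β)·√(2/n).
z-sum = 1.645 + 0.842 = 2.487.
d_min = 2.487 × √(2/380) = 2.487 × 0.0725 = 0.180.

d_min ≈ 0.18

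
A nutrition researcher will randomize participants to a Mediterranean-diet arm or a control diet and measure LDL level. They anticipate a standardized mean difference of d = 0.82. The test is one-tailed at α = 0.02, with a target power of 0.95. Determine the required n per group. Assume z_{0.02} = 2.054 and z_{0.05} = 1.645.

n = 41 per group

For two independent groups with equal n: n = 2·((z_{α} + z_β) / d)².
z_{α} + z_β = 2.054 + 1.645 = 3.699.
n = 2 × (3.699 / 0.82)² = 2 × 4.511² = 2 × 20.35 = 40.7.
Round up to the next whole participant.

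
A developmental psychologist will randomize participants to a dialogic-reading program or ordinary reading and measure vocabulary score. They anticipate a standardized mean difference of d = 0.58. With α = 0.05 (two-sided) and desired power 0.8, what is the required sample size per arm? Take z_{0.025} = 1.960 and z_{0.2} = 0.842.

For two independent groups with equal n: n = 2·((z_{α/2} + z_β) / d)².
z_{α/2} + z_β = 1.960 + 0.842 = 2.802.
n = 2 × (2.802 / 0.58)² = 2 × 4.831² = 2 × 23.34 = 46.7.
Round up to the next whole participant.

n = 47 per group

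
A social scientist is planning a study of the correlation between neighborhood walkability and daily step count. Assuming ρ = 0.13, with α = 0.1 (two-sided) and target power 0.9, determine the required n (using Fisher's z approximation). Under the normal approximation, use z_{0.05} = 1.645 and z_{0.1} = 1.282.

n = 505

Fisher's z: C = ½·ln((1+r)/(1−r)) = ½·ln(1.2989) = 0.1307.
n = ((z_{α/2} + z_β)/C)² + 3.
(1.645 + 1.282) / 0.1307 = 2.927 / 0.1307 = 22.395.
n = 22.395² + 3 = 501.53 + 3 = 504.5.
Round up.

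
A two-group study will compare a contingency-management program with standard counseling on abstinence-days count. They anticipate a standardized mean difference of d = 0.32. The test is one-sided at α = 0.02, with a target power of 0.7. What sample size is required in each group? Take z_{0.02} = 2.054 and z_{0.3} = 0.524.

For two independent groups with equal n: n = 2·((z_{α} + z_β) / d)².
z_{α} + z_β = 2.054 + 0.524 = 2.578.
n = 2 × (2.578 / 0.32)² = 2 × 8.056² = 2 × 64.90 = 129.8.
Round up to the next whole participant.

n = 130 per group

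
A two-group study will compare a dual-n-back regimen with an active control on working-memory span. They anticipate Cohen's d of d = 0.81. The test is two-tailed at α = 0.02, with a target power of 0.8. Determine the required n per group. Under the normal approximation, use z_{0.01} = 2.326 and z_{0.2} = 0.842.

For two independent groups with equal n: n = 2·((z_{α/2} + z_β) / d)².
z_{α/2} + z_β = 2.326 + 0.842 = 3.168.
n = 2 × (3.168 / 0.81)² = 2 × 3.911² = 2 × 15.30 = 30.6.
Round up to the next whole participant.

n = 31 per group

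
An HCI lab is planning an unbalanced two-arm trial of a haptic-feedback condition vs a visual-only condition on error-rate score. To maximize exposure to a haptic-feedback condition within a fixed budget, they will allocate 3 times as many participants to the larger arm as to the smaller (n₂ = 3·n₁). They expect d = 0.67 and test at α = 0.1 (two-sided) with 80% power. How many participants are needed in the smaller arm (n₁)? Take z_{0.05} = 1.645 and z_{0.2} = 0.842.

With allocation ratio k = n₂/n₁ = 3, Var(x̄₁−x̄₂) = σ²(1/n₁ + 1/(k·n₁)) = σ²·(k+1)/(k·n₁).
So n₁ = (1 + 1/k)·((z_{α/2} + z_β)/d)² = 1.333 × (2.487/0.67)².
n₁ = 1.333 × 13.78 = 18.4.
Round up: n₁ = 19, giving n₂ = 3 × 19 = 57.

n₁ = 19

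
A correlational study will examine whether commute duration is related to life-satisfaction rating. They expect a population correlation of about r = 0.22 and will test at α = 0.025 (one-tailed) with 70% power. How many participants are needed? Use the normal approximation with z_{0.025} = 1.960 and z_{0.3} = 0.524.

Fisher's z: C = ½·ln((1+r)/(1−r)) = ½·ln(1.5641) = 0.2237.
n = ((z_{α} + z_β)/C)² + 3.
(1.960 + 0.524) / 0.2237 = 2.484 / 0.2237 = 11.104.
n = 11.104² + 3 = 123.30 + 3 = 126.3.
Round up.

n = 127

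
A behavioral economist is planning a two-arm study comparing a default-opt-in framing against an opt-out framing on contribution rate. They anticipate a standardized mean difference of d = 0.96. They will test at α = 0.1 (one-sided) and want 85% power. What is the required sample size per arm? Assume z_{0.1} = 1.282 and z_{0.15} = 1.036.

For two independent groups with equal n: n = 2·((z_{α} + z_β) / d)².
z_{α} + z_β = 1.282 + 1.036 = 2.318.
n = 2 × (2.318 / 0.96)² = 2 × 2.415² = 2 × 5.83 = 11.7.
Round up to the next whole participant.

n = 12 per group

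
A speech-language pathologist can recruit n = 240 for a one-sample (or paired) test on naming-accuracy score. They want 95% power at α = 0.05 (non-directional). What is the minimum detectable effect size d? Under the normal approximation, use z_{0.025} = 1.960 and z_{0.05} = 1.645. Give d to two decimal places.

d_min ≈ 0.23

For a single sample (or paired design) of n = 240: d_min = (z_{α/2} + z_β)/√n.
z-sum = 1.960 + 1.645 = 3.605.
d_min = 3.605 / √240 = 3.605 / 15.492 = 0.233.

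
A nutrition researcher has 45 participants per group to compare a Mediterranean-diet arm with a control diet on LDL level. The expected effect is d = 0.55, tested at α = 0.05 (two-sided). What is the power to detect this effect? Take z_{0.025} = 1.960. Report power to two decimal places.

For two equal groups, power = Φ(d·√(n/2) − z_{α/2}).
d·√(n/2) = 0.55 × √(45/2) = 0.55 × 4.743 = 2.609.
z_β = 2.609 − 1.960 = 0.649.
Power = Φ(0.649) = 0.742.

power ≈ 0.74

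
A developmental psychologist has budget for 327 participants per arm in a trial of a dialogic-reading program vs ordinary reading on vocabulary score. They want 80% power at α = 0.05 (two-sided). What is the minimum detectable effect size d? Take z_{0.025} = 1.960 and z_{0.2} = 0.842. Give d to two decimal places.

d_min ≈ 0.22

For two independent groups of n = 327 each: d_min = (z_{α/2} + z_β)·√(2/n).
z-sum = 1.960 + 0.842 = 2.802.
d_min = 2.802 × √(2/327) = 2.802 × 0.0782 = 0.219.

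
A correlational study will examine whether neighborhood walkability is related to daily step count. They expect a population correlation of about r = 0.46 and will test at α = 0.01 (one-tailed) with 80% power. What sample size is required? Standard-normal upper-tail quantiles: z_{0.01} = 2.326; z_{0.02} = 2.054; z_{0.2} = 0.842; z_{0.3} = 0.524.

n = 44

Fisher's z: C = ½·ln((1+r)/(1−r)) = ½·ln(2.7037) = 0.4973.
n = ((z_{α} + z_β)/C)² + 3.
(2.326 + 0.842) / 0.4973 = 3.168 / 0.4973 = 6.370.
n = 6.370² + 3 = 40.58 + 3 = 43.6.
Round up.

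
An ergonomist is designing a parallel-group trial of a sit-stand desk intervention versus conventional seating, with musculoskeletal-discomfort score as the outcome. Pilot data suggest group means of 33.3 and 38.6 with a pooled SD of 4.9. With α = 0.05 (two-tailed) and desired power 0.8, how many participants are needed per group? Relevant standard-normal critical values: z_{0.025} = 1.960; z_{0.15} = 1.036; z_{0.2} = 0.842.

Cohen's d = |M₁ − M₂| / SD_pooled = |33.3 − 38.6| / 4.9 = 5.3 / 4.9 = 1.082.
For two independent groups with equal n: n = 2·((z_{α/2} + z_β) / d)².
z_{α/2} + z_β = 1.960 + 0.842 = 2.802.
n = 2 × (2.802 / 1.082)² = 2 × 2.590² = 2 × 6.71 = 13.4.
Round up to the next whole participant.

n = 14 per group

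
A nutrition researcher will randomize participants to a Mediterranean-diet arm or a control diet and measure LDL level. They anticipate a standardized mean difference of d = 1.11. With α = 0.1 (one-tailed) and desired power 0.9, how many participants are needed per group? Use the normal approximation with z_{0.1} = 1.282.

n = 11 per group

For two independent groups with equal n: n = 2·((z_{α} + z_β) / d)².
z_{α} + z_β = 1.282 + 1.282 = 2.564.
n = 2 × (2.564 / 1.11)² = 2 × 2.310² = 2 × 5.34 = 10.7.
Round up to the next whole participant.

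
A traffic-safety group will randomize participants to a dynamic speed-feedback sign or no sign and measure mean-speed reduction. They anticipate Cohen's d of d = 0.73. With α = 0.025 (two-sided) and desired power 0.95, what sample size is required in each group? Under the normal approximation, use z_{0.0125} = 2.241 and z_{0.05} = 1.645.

For two independent groups with equal n: n = 2·((z_{α/2} + z_β) / d)².
z_{α/2} + z_β = 2.241 + 1.645 = 3.886.
n = 2 × (3.886 / 0.73)² = 2 × 5.323² = 2 × 28.34 = 56.7.
Round up to the next whole participant.

n = 57 per group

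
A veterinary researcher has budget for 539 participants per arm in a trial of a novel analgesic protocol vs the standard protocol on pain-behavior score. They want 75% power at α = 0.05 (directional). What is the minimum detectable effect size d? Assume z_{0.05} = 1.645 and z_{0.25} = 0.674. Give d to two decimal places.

For two independent groups of n = 539 each: d_min = (z_{α} + z_β)·√(2/n).
z-sum = 1.645 + 0.674 = 2.319.
d_min = 2.319 × √(2/539) = 2.319 × 0.0609 = 0.141.

d_min ≈ 0.14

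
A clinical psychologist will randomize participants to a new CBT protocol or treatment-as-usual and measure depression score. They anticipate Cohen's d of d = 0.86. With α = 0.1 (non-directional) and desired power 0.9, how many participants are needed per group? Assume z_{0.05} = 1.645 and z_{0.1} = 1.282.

n = 24 per group

For two independent groups with equal n: n = 2·((z_{α/2} + z_β) / d)².
z_{α/2} + z_β = 1.645 + 1.282 = 2.927.
n = 2 × (2.927 / 0.86)² = 2 × 3.403² = 2 × 11.58 = 23.2.
Round up to the next whole participant.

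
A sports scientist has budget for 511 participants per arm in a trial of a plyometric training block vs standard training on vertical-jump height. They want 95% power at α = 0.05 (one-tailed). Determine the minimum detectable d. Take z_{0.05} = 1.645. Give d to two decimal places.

d_min ≈ 0.21

For two independent groups of n = 511 each: d_min = (z_{α} + z_β)·√(2/n).
z-sum = 1.645 + 1.645 = 3.290.
d_min = 3.290 × √(2/511) = 3.290 × 0.0626 = 0.206.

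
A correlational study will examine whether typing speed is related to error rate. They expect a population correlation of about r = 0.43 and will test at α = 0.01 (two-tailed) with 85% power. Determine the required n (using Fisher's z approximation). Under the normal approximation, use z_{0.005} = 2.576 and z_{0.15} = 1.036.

n = 65

Fisher's z: C = ½·ln((1+r)/(1−r)) = ½·ln(2.5088) = 0.4599.
n = ((z_{α/2} + z_β)/C)² + 3.
(2.576 + 1.036) / 0.4599 = 3.612 / 0.4599 = 7.854.
n = 7.854² + 3 = 61.68 + 3 = 64.7.
Round up.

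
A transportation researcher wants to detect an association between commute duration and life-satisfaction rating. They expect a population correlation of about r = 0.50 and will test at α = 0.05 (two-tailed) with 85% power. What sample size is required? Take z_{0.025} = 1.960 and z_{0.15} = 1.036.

Fisher's z: C = ½·ln((1+r)/(1−r)) = ½·ln(3.0000) = 0.5493.
n = ((z_{α/2} + z_β)/C)² + 3.
(1.960 + 1.036) / 0.5493 = 2.996 / 0.5493 = 5.454.
n = 5.454² + 3 = 29.75 + 3 = 32.7.
Round up.

n = 33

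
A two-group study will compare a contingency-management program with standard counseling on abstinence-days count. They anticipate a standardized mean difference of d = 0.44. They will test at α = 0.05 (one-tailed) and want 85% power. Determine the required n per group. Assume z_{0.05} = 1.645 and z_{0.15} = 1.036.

n = 75 per group

For two independent groups with equal n: n = 2·((z_{α} + z_β) / d)².
z_{α} + z_β = 1.645 + 1.036 = 2.681.
n = 2 × (2.681 / 0.44)² = 2 × 6.093² = 2 × 37.13 = 74.3.
Round up to the next whole participant.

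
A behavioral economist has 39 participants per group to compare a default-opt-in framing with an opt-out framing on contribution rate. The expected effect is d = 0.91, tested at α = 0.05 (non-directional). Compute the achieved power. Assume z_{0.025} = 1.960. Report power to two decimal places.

For two equal groups, power = Φ(d·√(n/2) − z_{α/2}).
d·√(n/2) = 0.91 × √(39/2) = 0.91 × 4.416 = 4.018.
z_β = 4.018 − 1.960 = 2.058.
Power = Φ(2.058) = 0.980.

power ≈ 0.98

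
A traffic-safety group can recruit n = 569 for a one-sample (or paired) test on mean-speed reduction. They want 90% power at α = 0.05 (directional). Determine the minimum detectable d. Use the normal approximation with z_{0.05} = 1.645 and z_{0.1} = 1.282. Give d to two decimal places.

d_min ≈ 0.12

For a single sample (or paired design) of n = 569: d_min = (z_{α} + z_β)/√n.
z-sum = 1.645 + 1.282 = 2.927.
d_min = 2.927 / √569 = 2.927 / 23.854 = 0.123.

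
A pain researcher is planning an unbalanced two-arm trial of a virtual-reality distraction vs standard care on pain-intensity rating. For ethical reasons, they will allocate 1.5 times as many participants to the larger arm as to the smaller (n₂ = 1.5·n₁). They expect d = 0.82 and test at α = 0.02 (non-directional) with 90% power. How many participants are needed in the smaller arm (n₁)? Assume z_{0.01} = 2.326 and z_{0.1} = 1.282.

n₁ = 33

With allocation ratio k = n₂/n₁ = 1.5, Var(x̄₁−x̄₂) = σ²(1/n₁ + 1/(k·n₁)) = σ²·(k+1)/(k·n₁).
So n₁ = (1 + 1/k)·((z_{α/2} + z_β)/d)² = 1.667 × (3.608/0.82)².
n₁ = 1.667 × 19.36 = 32.3.
Round up: n₁ = 33, giving n₂ = ⌈1.5 × 33⌉ = ⌈49.5⌉ = 50.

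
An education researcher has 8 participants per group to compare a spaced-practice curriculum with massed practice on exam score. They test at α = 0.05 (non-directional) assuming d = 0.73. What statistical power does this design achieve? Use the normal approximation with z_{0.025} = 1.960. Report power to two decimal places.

power ≈ 0.31

For two equal groups, power = Φ(d·√(n/2) − z_{α/2}).
d·√(n/2) = 0.73 × √(8/2) = 0.73 × 2.000 = 1.460.
z_β = 1.460 − 1.960 = -0.500.
Power = Φ(-0.500) = 0.309.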